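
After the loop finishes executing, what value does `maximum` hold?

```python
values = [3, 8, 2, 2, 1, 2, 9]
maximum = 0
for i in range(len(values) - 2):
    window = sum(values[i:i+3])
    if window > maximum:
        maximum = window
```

Let's trace through this code step by step.

Initialize: values = [3, 8, 2, 2, 1, 2, 9]
Initialize: maximum = 0
Entering loop: for i in range(len(values) - 2):
After iteration 1: i = 0, maximum = 13, window = 13
After iteration 2: i = 1, maximum = 13, window = 12
After iteration 3: i = 2, maximum = 13, window = 5
After iteration 4: i = 3, maximum = 13, window = 5
After iteration 5: i = 4, maximum = 13, window = 12
Loop ends.

Final answer: 13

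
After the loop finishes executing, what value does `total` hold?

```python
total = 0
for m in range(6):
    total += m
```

Let's trace through this code step by step.

Initialize: total = 0
Entering loop: for m in range(6):
After iteration 1: m = 0, total = 0
After iteration 2: m = 1, total = 1
After iteration 3: m = 2, total = 3
After iteration 4: m = 3, total = 6
After iteration 5: m = 4, total = 10
After iteration 6: m = 5, total = 15
Loop ends.

Final answer: 15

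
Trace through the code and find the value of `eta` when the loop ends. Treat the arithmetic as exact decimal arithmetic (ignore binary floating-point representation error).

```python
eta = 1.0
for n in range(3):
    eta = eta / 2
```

Let's trace through this code step by step.

Initialize: eta = 1.0
Entering loop: for n in range(3):
After iteration 1: n = 0, eta = 0.5
After iteration 2: n = 1, eta = 0.25
After iteration 3: n = 2, eta = 0.125
Loop ends.

Final answer: 0.125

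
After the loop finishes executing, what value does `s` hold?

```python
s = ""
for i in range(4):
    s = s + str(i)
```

Let's trace through this code step by step.

Initialize: s = ''
Entering loop: for i in range(4):
After iteration 1: i = 0, s = '0'
After iteration 2: i = 1, s = '01'
After iteration 3: i = 2, s = '012'
After iteration 4: i = 3, s = '0123'
Loop ends.

Final answer: '0123'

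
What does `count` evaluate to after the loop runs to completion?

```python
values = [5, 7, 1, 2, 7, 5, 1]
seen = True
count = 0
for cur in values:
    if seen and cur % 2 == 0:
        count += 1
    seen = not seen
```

Let's trace through this code step by step.

Initialize: values = [5, 7, 1, 2, 7, 5, 1]
Initialize: seen = True
Initialize: count = 0
Entering loop: for cur in values:
After iteration 1: cur = 5, seen = False, count = 0
After iteration 2: cur = 7, seen = True, count = 0
After iteration 3: cur = 1, seen = False, count = 0
After iteration 4: cur = 2, seen = True, count = 0
After iteration 5: cur = 7, seen = False, count = 0
After iteration 6: cur = 5, seen = True, count = 0
After iteration 7: cur = 1, seen = False, count = 0
Loop ends.

Final answer: 0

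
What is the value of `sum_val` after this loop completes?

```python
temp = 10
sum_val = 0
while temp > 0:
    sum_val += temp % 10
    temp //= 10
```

Let's trace through this code step by step.

Initialize: temp = 10
Initialize: sum_val = 0
Entering loop: while temp > 0:
After iteration 1: temp = 1, sum_val = 0
After iteration 2: temp = 0, sum_val = 1
Loop ends.

Final answer: 1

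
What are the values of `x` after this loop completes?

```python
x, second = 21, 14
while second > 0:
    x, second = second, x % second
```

Let's trace through this code step by step.

Initialize: x = 21
Initialize: second = 14
Entering loop: while second > 0:
After iteration 1: x = 14, second = 7
After iteration 2: x = 7, second = 0
Loop ends.

Final answer: 7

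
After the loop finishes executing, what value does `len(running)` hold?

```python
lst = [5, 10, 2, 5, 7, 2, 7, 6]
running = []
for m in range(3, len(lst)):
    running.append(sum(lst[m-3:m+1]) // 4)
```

Let's trace through this code step by step.

Initialize: lst = [5, 10, 2, 5, 7, 2, 7, 6]
Initialize: running = []
Entering loop: for m in range(3, len(lst)):
After iteration 1: m = 3, running = [5]
After iteration 2: m = 4, running = [5, 6]
After iteration 3: m = 5, running = [5, 6, 4]
After iteration 4: m = 6, running = [5, 6, 4, 5]
After iteration 5: m = 7, running = [5, 6, 4, 5, 5]
Loop ends.
len(running) = 5

Final answer: 5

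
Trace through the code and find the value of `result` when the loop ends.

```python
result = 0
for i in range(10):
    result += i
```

Let's trace through this code step by step.

Initialize: result = 0
Entering loop: for i in range(10):
After iteration 1: i = 0, result = 0
After iteration 2: i = 1, result = 1
After iteration 3: i = 2, result = 3
After iteration 4: i = 3, result = 6
After iteration 5: i = 4, result = 10
After iteration 6: i = 5, result = 15
After iteration 7: i = 6, result = 21
After iteration 8: i = 7, result = 28
After iteration 9: i = 8, result = 36
After iteration 10: i = 9, result = 45
Loop ends.

Final answer: 45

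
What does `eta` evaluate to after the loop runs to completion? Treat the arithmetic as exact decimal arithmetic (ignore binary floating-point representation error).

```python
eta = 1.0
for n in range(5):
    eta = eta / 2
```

Let's trace through this code step by step.

Initialize: eta = 1.0
Entering loop: for n in range(5):
After iteration 1: n = 0, eta = 0.5
After iteration 2: n = 1, eta = 0.25
After iteration 3: n = 2, eta = 0.125
After iteration 4: n = 3, eta = 0.0625
After iteration 5: n = 4, eta = 0.03125
Loop ends.

Final answer: 0.03125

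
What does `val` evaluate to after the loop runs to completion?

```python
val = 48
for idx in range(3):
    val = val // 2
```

Let's trace through this code step by step.

Initialize: val = 48
Entering loop: for idx in range(3):
After iteration 1: idx = 0, val = 24
After iteration 2: idx = 1, val = 12
After iteration 3: idx = 2, val = 6
Loop ends.

Final answer: 6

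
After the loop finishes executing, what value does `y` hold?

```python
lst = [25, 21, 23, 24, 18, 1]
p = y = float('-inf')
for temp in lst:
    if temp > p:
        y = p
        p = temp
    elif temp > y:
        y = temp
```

Let's trace through this code step by step.

Initialize: lst = [25, 21, 23, 24, 18, 1]
Initialize: p = -inf
Initialize: y = -inf
Entering loop: for temp in lst:
After iteration 1: temp = 25, p = 25, y = -inf
After iteration 2: temp = 21, p = 25, y = 21
After iteration 3: temp = 23, p = 25, y = 23
After iteration 4: temp = 24, p = 25, y = 24
After iteration 5: temp = 18, p = 25, y = 24
After iteration 6: temp = 1, p = 25, y = 24
Loop ends.

Final answer: 24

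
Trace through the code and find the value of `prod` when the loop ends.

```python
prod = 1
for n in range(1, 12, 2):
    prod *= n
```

Let's trace through this code step by step.

Initialize: prod = 1
Entering loop: for n in range(1, 12, 2):
After iteration 1: n = 1, prod = 1
After iteration 2: n = 3, prod = 3
After iteration 3: n = 5, prod = 15
After iteration 4: n = 7, prod = 105
After iteration 5: n = 9, prod = 945
After iteration 6: n = 11, prod = 10395
Loop ends.

Final answer: 10395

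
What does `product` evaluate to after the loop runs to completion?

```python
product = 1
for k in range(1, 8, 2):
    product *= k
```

Let's trace through this code step by step.

Initialize: product = 1
Entering loop: for k in range(1, 8, 2):
After iteration 1: k = 1, product = 1
After iteration 2: k = 3, product = 3
After iteration 3: k = 5, product = 15
After iteration 4: k = 7, product = 105
Loop ends.

Final answer: 105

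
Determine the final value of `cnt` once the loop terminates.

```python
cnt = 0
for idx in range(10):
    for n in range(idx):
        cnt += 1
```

Let's trace through this code step by step.

Initialize: cnt = 0
Entering loop: for idx in range(10):
After iteration 1: idx = 0, cnt = 0
After iteration 2: idx = 1, cnt = 1, n = 0
After iteration 3: idx = 2, cnt = 3, n = 1
After iteration 4: idx = 3, cnt = 6, n = 2
After iteration 5: idx = 4, cnt = 10, n = 3
After iteration 6: idx = 5, cnt = 15, n = 4
After iteration 7: idx = 6, cnt = 21, n = 5
After iteration 8: idx = 7, cnt = 28, n = 6
After iteration 9: idx = 8, cnt = 36, n = 7
After iteration 10: idx = 9, cnt = 45, n = 8
Loop ends.

Final answer: 45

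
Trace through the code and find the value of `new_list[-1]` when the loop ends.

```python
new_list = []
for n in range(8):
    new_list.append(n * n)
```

Let's trace through this code step by step.

Initialize: new_list = []
Entering loop: for n in range(8):
After iteration 1: n = 0, new_list = [0]
After iteration 2: n = 1, new_list = [0, 1]
After iteration 3: n = 2, new_list = [0, 1, 4]
After iteration 4: n = 3, new_list = [0, 1, 4, 9]
After iteration 5: n = 4, new_list = [0, 1, 4, 9, 16]
After iteration 6: n = 5, new_list = [0, 1, 4, 9, 16, 25]
After iteration 7: n = 6, new_list = [0, 1, 4, 9, 16, 25, 36]
After iteration 8: n = 7, new_list = [0, 1, 4, 9, 16, 25, 36, 49]
Loop ends.
new_list[-1] = 49

Final answer: 49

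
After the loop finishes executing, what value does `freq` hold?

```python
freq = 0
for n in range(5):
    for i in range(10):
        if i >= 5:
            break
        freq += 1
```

Let's trace through this code step by step.

Initialize: freq = 0
Entering loop: for n in range(5):
After iteration 1: n = 0, freq = 5
After iteration 2: n = 1, freq = 10
After iteration 3: n = 2, freq = 15
After iteration 4: n = 3, freq = 20
After iteration 5: n = 4, freq = 25
Loop ends.

Final answer: 25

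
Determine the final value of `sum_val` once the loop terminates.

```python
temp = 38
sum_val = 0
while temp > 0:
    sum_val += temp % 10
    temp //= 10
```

Let's trace through this code step by step.

Initialize: temp = 38
Initialize: sum_val = 0
Entering loop: while temp > 0:
After iteration 1: temp = 3, sum_val = 8
After iteration 2: temp = 0, sum_val = 11
Loop ends.

Final answer: 11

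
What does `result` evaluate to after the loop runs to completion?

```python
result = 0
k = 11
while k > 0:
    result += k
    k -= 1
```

Let's trace through this code step by step.

Initialize: result = 0
Initialize: k = 11
Entering loop: while k > 0:
After iteration 1: result = 11, k = 10
After iteration 2: result = 21, k = 9
After iteration 3: result = 30, k = 8
After iteration 4: result = 38, k = 7
After iteration 5: result = 45, k = 6
After iteration 6: result = 51, k = 5
After iteration 7: result = 56, k = 4
After iteration 8: result = 60, k = 3
After iteration 9: result = 63, k = 2
After iteration 10: result = 65, k = 1
After iteration 11: result = 66, k = 0
Loop ends.

Final answer: 66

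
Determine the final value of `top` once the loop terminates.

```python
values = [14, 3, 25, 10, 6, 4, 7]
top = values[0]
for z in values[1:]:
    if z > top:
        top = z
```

Let's trace through this code step by step.

Initialize: values = [14, 3, 25, 10, 6, 4, 7]
Initialize: top = 14
Entering loop: for z in values[1:]:
After iteration 1: z = 3, top = 14
After iteration 2: z = 25, top = 25
After iteration 3: z = 10, top = 25
After iteration 4: z = 6, top = 25
After iteration 5: z = 4, top = 25
After iteration 6: z = 7, top = 25
Loop ends.

Final answer: 25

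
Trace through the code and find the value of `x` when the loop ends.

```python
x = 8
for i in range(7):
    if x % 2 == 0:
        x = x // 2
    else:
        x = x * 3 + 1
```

Let's trace through this code step by step.

Initialize: x = 8
Entering loop: for i in range(7):
After iteration 1: i = 0, x = 4
After iteration 2: i = 1, x = 2
After iteration 3: i = 2, x = 1
After iteration 4: i = 3, x = 4
After iteration 5: i = 4, x = 2
After iteration 6: i = 5, x = 1
After iteration 7: i = 6, x = 4
Loop ends.

Final answer: 4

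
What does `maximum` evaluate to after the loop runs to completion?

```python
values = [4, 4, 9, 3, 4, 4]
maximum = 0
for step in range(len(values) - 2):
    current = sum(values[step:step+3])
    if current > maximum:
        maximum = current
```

Let's trace through this code step by step.

Initialize: values = [4, 4, 9, 3, 4, 4]
Initialize: maximum = 0
Entering loop: for step in range(len(values) - 2):
After iteration 1: step = 0, maximum = 17, current = 17
After iteration 2: step = 1, maximum = 17, current = 16
After iteration 3: step = 2, maximum = 17, current = 16
After iteration 4: step = 3, maximum = 17, current = 11
Loop ends.

Final answer: 17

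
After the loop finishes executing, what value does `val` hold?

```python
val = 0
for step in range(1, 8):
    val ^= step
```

Let's trace through this code step by step.

Initialize: val = 0
Entering loop: for step in range(1, 8):
After iteration 1: step = 1, val = 1
After iteration 2: step = 2, val = 3
After iteration 3: step = 3, val = 0
After iteration 4: step = 4, val = 4
After iteration 5: step = 5, val = 1
After iteration 6: step = 6, val = 7
After iteration 7: step = 7, val = 0
Loop ends.

Final answer: 0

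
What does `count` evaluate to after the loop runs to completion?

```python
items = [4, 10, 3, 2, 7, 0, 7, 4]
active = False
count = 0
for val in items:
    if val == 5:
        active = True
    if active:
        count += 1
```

Let's trace through this code step by step.

Initialize: items = [4, 10, 3, 2, 7, 0, 7, 4]
Initialize: active = False
Initialize: count = 0
Entering loop: for val in items:
After iteration 1: val = 4, count = 0
After iteration 2: val = 10, count = 0
After iteration 3: val = 3, count = 0
After iteration 4: val = 2, count = 0
After iteration 5: val = 7, count = 0
After iteration 6: val = 0, count = 0
After iteration 7: val = 7, count = 0
After iteration 8: val = 4, count = 0
Loop ends.

Final answer: 0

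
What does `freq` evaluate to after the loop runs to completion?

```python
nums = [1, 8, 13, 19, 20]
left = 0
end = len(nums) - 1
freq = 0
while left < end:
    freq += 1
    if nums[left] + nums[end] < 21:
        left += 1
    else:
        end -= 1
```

Let's trace through this code step by step.

Initialize: nums = [1, 8, 13, 19, 20]
Initialize: left = 0
Initialize: end = 4
Initialize: freq = 0
Entering loop: while left < end:
After iteration 1: left = 0, end = 3, freq = 1
After iteration 2: left = 1, end = 3, freq = 2
After iteration 3: left = 1, end = 2, freq = 3
After iteration 4: left = 1, end = 1, freq = 4
Loop ends.

Final answer: 4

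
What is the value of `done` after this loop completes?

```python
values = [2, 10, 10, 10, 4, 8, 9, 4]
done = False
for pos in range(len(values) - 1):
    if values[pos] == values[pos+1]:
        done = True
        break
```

Let's trace through this code step by step.

Initialize: values = [2, 10, 10, 10, 4, 8, 9, 4]
Initialize: done = False
Entering loop: for pos in range(len(values) - 1):
After iteration 1: pos = 0, done = False
After iteration 2: pos = 1, done = True
Loop ends.

Final answer: True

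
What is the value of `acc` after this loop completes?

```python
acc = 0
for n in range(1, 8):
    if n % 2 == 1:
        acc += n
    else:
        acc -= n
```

Let's trace through this code step by step.

Initialize: acc = 0
Entering loop: for n in range(1, 8):
After iteration 1: n = 1, acc = 1
After iteration 2: n = 2, acc = -1
After iteration 3: n = 3, acc = 2
After iteration 4: n = 4, acc = -2
After iteration 5: n = 5, acc = 3
After iteration 6: n = 6, acc = -3
After iteration 7: n = 7, acc = 4
Loop ends.

Final answer: 4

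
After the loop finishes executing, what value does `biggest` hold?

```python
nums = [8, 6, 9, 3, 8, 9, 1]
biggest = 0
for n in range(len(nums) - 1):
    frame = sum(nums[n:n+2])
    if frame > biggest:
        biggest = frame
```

Let's trace through this code step by step.

Initialize: nums = [8, 6, 9, 3, 8, 9, 1]
Initialize: biggest = 0
Entering loop: for n in range(len(nums) - 1):
After iteration 1: n = 0, biggest = 14, frame = 14
After iteration 2: n = 1, biggest = 15, frame = 15
After iteration 3: n = 2, biggest = 15, frame = 12
After iteration 4: n = 3, biggest = 15, frame = 11
After iteration 5: n = 4, biggest = 17, frame = 17
After iteration 6: n = 5, biggest = 17, frame = 10
Loop ends.

Final answer: 17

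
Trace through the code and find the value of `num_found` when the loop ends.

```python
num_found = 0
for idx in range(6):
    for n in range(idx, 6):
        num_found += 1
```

Let's trace through this code step by step.

Initialize: num_found = 0
Entering loop: for idx in range(6):
After iteration 1: idx = 0, num_found = 6
After iteration 2: idx = 1, num_found = 11
After iteration 3: idx = 2, num_found = 15
After iteration 4: idx = 3, num_found = 18
After iteration 5: idx = 4, num_found = 20
After iteration 6: idx = 5, num_found = 21
Loop ends.

Final answer: 21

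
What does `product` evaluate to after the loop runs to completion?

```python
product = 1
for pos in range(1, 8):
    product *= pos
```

Let's trace through this code step by step.

Initialize: product = 1
Entering loop: for pos in range(1, 8):
After iteration 1: pos = 1, product = 1
After iteration 2: pos = 2, product = 2
After iteration 3: pos = 3, product = 6
After iteration 4: pos = 4, product = 24
After iteration 5: pos = 5, product = 120
After iteration 6: pos = 6, product = 720
After iteration 7: pos = 7, product = 5040
Loop ends.

Final answer: 5040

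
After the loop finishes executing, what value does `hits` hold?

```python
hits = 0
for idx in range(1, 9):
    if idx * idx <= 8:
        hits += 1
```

Let's trace through this code step by step.

Initialize: hits = 0
Entering loop: for idx in range(1, 9):
After iteration 1: idx = 1, hits = 1
After iteration 2: idx = 2, hits = 2
After iteration 3: idx = 3, hits = 2
After iteration 4: idx = 4, hits = 2
After iteration 5: idx = 5, hits = 2
After iteration 6: idx = 6, hits = 2
After iteration 7: idx = 7, hits = 2
After iteration 8: idx = 8, hits = 2
Loop ends.

Final answer: 2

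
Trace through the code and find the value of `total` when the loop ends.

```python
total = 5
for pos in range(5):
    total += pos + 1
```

Let's trace through this code step by step.

Initialize: total = 5
Entering loop: for pos in range(5):
After iteration 1: pos = 0, total = 6
After iteration 2: pos = 1, total = 8
After iteration 3: pos = 2, total = 11
After iteration 4: pos = 3, total = 15
After iteration 5: pos = 4, total = 20
Loop ends.

Final answer: 20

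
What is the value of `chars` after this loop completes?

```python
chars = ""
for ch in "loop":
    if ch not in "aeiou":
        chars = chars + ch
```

Let's trace through this code step by step.

Initialize: chars = ''
Entering loop: for ch in "loop":
After iteration 1: ch = 'l', chars = 'l'
After iteration 2: ch = 'o', chars = 'l'
After iteration 3: ch = 'o', chars = 'l'
After iteration 4: ch = 'p', chars = 'lp'
Loop ends.

Final answer: 'lp'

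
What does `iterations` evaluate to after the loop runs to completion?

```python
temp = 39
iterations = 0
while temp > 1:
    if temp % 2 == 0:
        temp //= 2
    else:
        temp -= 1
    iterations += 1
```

Let's trace through this code step by step.

Initialize: temp = 39
Initialize: iterations = 0
Entering loop: while temp > 1:
After iteration 1: temp = 38, iterations = 1
After iteration 2: temp = 19, iterations = 2
After iteration 3: temp = 18, iterations = 3
After iteration 4: temp = 9, iterations = 4
After iteration 5: temp = 8, iterations = 5
After iteration 6: temp = 4, iterations = 6
After iteration 7: temp = 2, iterations = 7
After iteration 8: temp = 1, iterations = 8
Loop ends.

Final answer: 8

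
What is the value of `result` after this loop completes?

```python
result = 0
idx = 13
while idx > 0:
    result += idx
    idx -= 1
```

Let's trace through this code step by step.

Initialize: result = 0
Initialize: idx = 13
Entering loop: while idx > 0:
After iteration 1: result = 13, idx = 12
After iteration 2: result = 25, idx = 11
After iteration 3: result = 36, idx = 10
After iteration 4: result = 46, idx = 9
After iteration 5: result = 55, idx = 8
After iteration 6: result = 63, idx = 7
After iteration 7: result = 70, idx = 6
After iteration 8: result = 76, idx = 5
After iteration 9: result = 81, idx = 4
After iteration 10: result = 85, idx = 3
After iteration 11: result = 88, idx = 2
After iteration 12: result = 90, idx = 1
After iteration 13: result = 91, idx = 0
Loop ends.

Final answer: 91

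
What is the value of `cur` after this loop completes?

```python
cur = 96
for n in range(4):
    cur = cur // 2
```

Let's trace through this code step by step.

Initialize: cur = 96
Entering loop: for n in range(4):
After iteration 1: n = 0, cur = 48
After iteration 2: n = 1, cur = 24
After iteration 3: n = 2, cur = 12
After iteration 4: n = 3, cur = 6
Loop ends.

Final answer: 6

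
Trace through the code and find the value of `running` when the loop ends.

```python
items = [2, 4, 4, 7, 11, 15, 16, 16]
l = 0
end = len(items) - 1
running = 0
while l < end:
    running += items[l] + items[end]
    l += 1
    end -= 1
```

Let's trace through this code step by step.

Initialize: items = [2, 4, 4, 7, 11, 15, 16, 16]
Initialize: l = 0
Initialize: end = 7
Initialize: running = 0
Entering loop: while l < end:
After iteration 1: l = 1, end = 6, running = 18
After iteration 2: l = 2, end = 5, running = 38
After iteration 3: l = 3, end = 4, running = 57
After iteration 4: l = 4, end = 3, running = 75
Loop ends.

Final answer: 75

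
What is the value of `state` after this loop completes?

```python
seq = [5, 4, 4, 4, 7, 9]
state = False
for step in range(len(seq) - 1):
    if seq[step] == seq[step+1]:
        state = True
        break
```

Let's trace through this code step by step.

Initialize: seq = [5, 4, 4, 4, 7, 9]
Initialize: state = False
Entering loop: for step in range(len(seq) - 1):
After iteration 1: step = 0, state = False
After iteration 2: step = 1, state = True
Loop ends.

Final answer: True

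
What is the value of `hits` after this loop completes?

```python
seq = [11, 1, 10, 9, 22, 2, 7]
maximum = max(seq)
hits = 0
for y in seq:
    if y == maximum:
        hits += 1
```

Let's trace through this code step by step.

Initialize: seq = [11, 1, 10, 9, 22, 2, 7]
Initialize: maximum = 22
Initialize: hits = 0
Entering loop: for y in seq:
After iteration 1: y = 11, hits = 0
After iteration 2: y = 1, hits = 0
After iteration 3: y = 10, hits = 0
After iteration 4: y = 9, hits = 0
After iteration 5: y = 22, hits = 1
After iteration 6: y = 2, hits = 1
After iteration 7: y = 7, hits = 1
Loop ends.

Final answer: 1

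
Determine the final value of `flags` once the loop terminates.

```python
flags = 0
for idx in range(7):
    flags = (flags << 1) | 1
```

Let's trace through this code step by step.

Initialize: flags = 0
Entering loop: for idx in range(7):
After iteration 1: idx = 0, flags = 1
After iteration 2: idx = 1, flags = 3
After iteration 3: idx = 2, flags = 7
After iteration 4: idx = 3, flags = 15
After iteration 5: idx = 4, flags = 31
After iteration 6: idx = 5, flags = 63
After iteration 7: idx = 6, flags = 127
Loop ends.

Final answer: 127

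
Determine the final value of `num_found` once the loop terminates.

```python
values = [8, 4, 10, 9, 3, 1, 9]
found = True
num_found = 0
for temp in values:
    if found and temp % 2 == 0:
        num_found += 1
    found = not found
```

Let's trace through this code step by step.

Initialize: values = [8, 4, 10, 9, 3, 1, 9]
Initialize: found = True
Initialize: num_found = 0
Entering loop: for temp in values:
After iteration 1: temp = 8, found = False, num_found = 1
After iteration 2: temp = 4, found = True, num_found = 1
After iteration 3: temp = 10, found = False, num_found = 2
After iteration 4: temp = 9, found = True, num_found = 2
After iteration 5: temp = 3, found = False, num_found = 2
After iteration 6: temp = 1, found = True, num_found = 2
After iteration 7: temp = 9, found = False, num_found = 2
Loop ends.

Final answer: 2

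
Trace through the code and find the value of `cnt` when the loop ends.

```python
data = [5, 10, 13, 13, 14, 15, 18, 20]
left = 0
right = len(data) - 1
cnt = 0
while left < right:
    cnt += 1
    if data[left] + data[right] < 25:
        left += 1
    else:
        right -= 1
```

Let's trace through this code step by step.

Initialize: data = [5, 10, 13, 13, 14, 15, 18, 20]
Initialize: left = 0
Initialize: right = 7
Initialize: cnt = 0
Entering loop: while left < right:
After iteration 1: left = 0, right = 6, cnt = 1
After iteration 2: left = 1, right = 6, cnt = 2
After iteration 3: left = 1, right = 5, cnt = 3
After iteration 4: left = 1, right = 4, cnt = 4
After iteration 5: left = 2, right = 4, cnt = 5
After iteration 6: left = 2, right = 3, cnt = 6
After iteration 7: left = 2, right = 2, cnt = 7
Loop ends.

Final answer: 7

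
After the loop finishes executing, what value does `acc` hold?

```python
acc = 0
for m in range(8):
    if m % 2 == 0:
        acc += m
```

Let's trace through this code step by step.

Initialize: acc = 0
Entering loop: for m in range(8):
After iteration 1: m = 0, acc = 0
After iteration 2: m = 1, acc = 0
After iteration 3: m = 2, acc = 2
After iteration 4: m = 3, acc = 2
After iteration 5: m = 4, acc = 6
After iteration 6: m = 5, acc = 6
After iteration 7: m = 6, acc = 12
After iteration 8: m = 7, acc = 12
Loop ends.

Final answer: 12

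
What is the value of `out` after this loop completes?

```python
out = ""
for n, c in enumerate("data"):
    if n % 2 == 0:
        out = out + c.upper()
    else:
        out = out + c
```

Let's trace through this code step by step.

Initialize: out = ''
Entering loop: for n, c in enumerate("data"):
After iteration 1: n = 0, c = 'd', out = 'D'
After iteration 2: n = 1, c = 'a', out = 'Da'
After iteration 3: n = 2, c = 't', out = 'DaT'
After iteration 4: n = 3, c = 'a', out = 'DaTa'
Loop ends.

Final answer: 'DaTa'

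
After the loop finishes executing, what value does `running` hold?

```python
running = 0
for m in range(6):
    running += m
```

Let's trace through this code step by step.

Initialize: running = 0
Entering loop: for m in range(6):
After iteration 1: m = 0, running = 0
After iteration 2: m = 1, running = 1
After iteration 3: m = 2, running = 3
After iteration 4: m = 3, running = 6
After iteration 5: m = 4, running = 10
After iteration 6: m = 5, running = 15
Loop ends.

Final answer: 15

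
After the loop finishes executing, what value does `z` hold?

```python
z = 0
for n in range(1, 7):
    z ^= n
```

Let's trace through this code step by step.

Initialize: z = 0
Entering loop: for n in range(1, 7):
After iteration 1: n = 1, z = 1
After iteration 2: n = 2, z = 3
After iteration 3: n = 3, z = 0
After iteration 4: n = 4, z = 4
After iteration 5: n = 5, z = 1
After iteration 6: n = 6, z = 7
Loop ends.

Final answer: 7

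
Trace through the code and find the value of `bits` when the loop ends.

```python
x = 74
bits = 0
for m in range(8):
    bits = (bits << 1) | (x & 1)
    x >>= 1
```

Let's trace through this code step by step.

Initialize: x = 74
Initialize: bits = 0
Entering loop: for m in range(8):
After iteration 1: m = 0, x = 37, bits = 0
After iteration 2: m = 1, x = 18, bits = 1
After iteration 3: m = 2, x = 9, bits = 2
After iteration 4: m = 3, x = 4, bits = 5
After iteration 5: m = 4, x = 2, bits = 10
After iteration 6: m = 5, x = 1, bits = 20
After iteration 7: m = 6, x = 0, bits = 41
After iteration 8: m = 7, x = 0, bits = 82
Loop ends.

Final answer: 82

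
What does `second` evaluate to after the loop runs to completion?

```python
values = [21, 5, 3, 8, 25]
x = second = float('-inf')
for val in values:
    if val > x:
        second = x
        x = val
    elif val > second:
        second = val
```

Let's trace through this code step by step.

Initialize: values = [21, 5, 3, 8, 25]
Initialize: x = -inf
Initialize: second = -inf
Entering loop: for val in values:
After iteration 1: val = 21, x = 21, second = -inf
After iteration 2: val = 5, x = 21, second = 5
After iteration 3: val = 3, x = 21, second = 5
After iteration 4: val = 8, x = 21, second = 8
After iteration 5: val = 25, x = 25, second = 21
Loop ends.

Final answer: 21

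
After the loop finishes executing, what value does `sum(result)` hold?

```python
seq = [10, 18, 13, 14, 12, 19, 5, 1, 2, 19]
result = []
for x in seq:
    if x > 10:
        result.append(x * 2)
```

Let's trace through this code step by step.

Initialize: seq = [10, 18, 13, 14, 12, 19, 5, 1, 2, 19]
Initialize: result = []
Entering loop: for x in seq:
After iteration 1: x = 10, result = []
After iteration 2: x = 18, result = [36]
After iteration 3: x = 13, result = [36, 26]
After iteration 4: x = 14, result = [36, 26, 28]
After iteration 5: x = 12, result = [36, 26, 28, 24]
After iteration 6: x = 19, result = [36, 26, 28, 24, 38]
After iteration 7: x = 5, result = [36, 26, 28, 24, 38]
After iteration 8: x = 1, result = [36, 26, 28, 24, 38]
After iteration 9: x = 2, result = [36, 26, 28, 24, 38]
After iteration 10: x = 19, result = [36, 26, 28, 24, 38, 38]
Loop ends.
sum(result) = 190

Final answer: 190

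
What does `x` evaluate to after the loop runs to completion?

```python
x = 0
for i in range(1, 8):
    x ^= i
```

Let's trace through this code step by step.

Initialize: x = 0
Entering loop: for i in range(1, 8):
After iteration 1: i = 1, x = 1
After iteration 2: i = 2, x = 3
After iteration 3: i = 3, x = 0
After iteration 4: i = 4, x = 4
After iteration 5: i = 5, x = 1
After iteration 6: i = 6, x = 7
After iteration 7: i = 7, x = 0
Loop ends.

Final answer: 0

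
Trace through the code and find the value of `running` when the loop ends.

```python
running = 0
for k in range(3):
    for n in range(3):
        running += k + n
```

Let's trace through this code step by step.

Initialize: running = 0
Entering loop: for k in range(3):
After iteration 1: k = 0, running = 3
After iteration 2: k = 1, running = 9
After iteration 3: k = 2, running = 18
Loop ends.

Final answer: 18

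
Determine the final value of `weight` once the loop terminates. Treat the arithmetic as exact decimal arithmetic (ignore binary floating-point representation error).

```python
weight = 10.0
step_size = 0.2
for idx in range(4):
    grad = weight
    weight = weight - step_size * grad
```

Let's trace through this code step by step.

Initialize: weight = 10.0
Initialize: step_size = 0.2
Entering loop: for idx in range(4):
After iteration 1: idx = 0, weight = 8.0, grad = 10.0
After iteration 2: idx = 1, weight = 6.4, grad = 8.0
After iteration 3: idx = 2, weight = 5.12, grad = 6.4
After iteration 4: idx = 3, weight = 4.096, grad = 5.12
Loop ends.

Final answer: 4.096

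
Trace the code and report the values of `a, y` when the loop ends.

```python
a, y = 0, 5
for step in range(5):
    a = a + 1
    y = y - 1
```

Let's trace through this code step by step.

Initialize: a = 0
Initialize: y = 5
Entering loop: for step in range(5):
After iteration 1: step = 0, a = 1, y = 4
After iteration 2: step = 1, a = 2, y = 3
After iteration 3: step = 2, a = 3, y = 2
After iteration 4: step = 3, a = 4, y = 1
After iteration 5: step = 4, a = 5, y = 0
Loop ends.

Final answer: 5, 0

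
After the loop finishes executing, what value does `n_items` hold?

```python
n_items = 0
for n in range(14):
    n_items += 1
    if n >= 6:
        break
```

Let's trace through this code step by step.

Initialize: n_items = 0
Entering loop: for n in range(14):
After iteration 1: n = 0, n_items = 1
After iteration 2: n = 1, n_items = 2
After iteration 3: n = 2, n_items = 3
After iteration 4: n = 3, n_items = 4
After iteration 5: n = 4, n_items = 5
After iteration 6: n = 5, n_items = 6
After iteration 7: n = 6, n_items = 7
Loop ends.

Final answer: 7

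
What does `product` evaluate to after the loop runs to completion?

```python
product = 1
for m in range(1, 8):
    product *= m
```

Let's trace through this code step by step.

Initialize: product = 1
Entering loop: for m in range(1, 8):
After iteration 1: m = 1, product = 1
After iteration 2: m = 2, product = 2
After iteration 3: m = 3, product = 6
After iteration 4: m = 4, product = 24
After iteration 5: m = 5, product = 120
After iteration 6: m = 6, product = 720
After iteration 7: m = 7, product = 5040
Loop ends.

Final answer: 5040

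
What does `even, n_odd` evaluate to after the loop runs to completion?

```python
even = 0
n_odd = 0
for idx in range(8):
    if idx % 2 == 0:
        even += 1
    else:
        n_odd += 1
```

Let's trace through this code step by step.

Initialize: even = 0
Initialize: n_odd = 0
Entering loop: for idx in range(8):
After iteration 1: idx = 0, even = 1, n_odd = 0
After iteration 2: idx = 1, even = 1, n_odd = 1
After iteration 3: idx = 2, even = 2, n_odd = 1
After iteration 4: idx = 3, even = 2, n_odd = 2
After iteration 5: idx = 4, even = 3, n_odd = 2
After iteration 6: idx = 5, even = 3, n_odd = 3
After iteration 7: idx = 6, even = 4, n_odd = 3
After iteration 8: idx = 7, even = 4, n_odd = 4
Loop ends.

Final answer: 4, 4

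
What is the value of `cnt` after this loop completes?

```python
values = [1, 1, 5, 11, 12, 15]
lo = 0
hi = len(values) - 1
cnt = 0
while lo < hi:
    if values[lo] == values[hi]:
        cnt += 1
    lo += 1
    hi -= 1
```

Let's trace through this code step by step.

Initialize: values = [1, 1, 5, 11, 12, 15]
Initialize: lo = 0
Initialize: hi = 5
Initialize: cnt = 0
Entering loop: while lo < hi:
After iteration 1: lo = 1, hi = 4, cnt = 0
After iteration 2: lo = 2, hi = 3, cnt = 0
After iteration 3: lo = 3, hi = 2, cnt = 0
Loop ends.

Final answer: 0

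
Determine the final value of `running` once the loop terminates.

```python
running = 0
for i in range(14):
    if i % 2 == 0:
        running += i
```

Let's trace through this code step by step.

Initialize: running = 0
Entering loop: for i in range(14):
After iteration 1: i = 0, running = 0
After iteration 2: i = 1, running = 0
After iteration 3: i = 2, running = 2
After iteration 4: i = 3, running = 2
After iteration 5: i = 4, running = 6
After iteration 6: i = 5, running = 6
After iteration 7: i = 6, running = 12
After iteration 8: i = 7, running = 12
After iteration 9: i = 8, running = 20
After iteration 10: i = 9, running = 20
After iteration 11: i = 10, running = 30
After iteration 12: i = 11, running = 30
After iteration 13: i = 12, running = 42
After iteration 14: i = 13, running = 42
Loop ends.

Final answer: 42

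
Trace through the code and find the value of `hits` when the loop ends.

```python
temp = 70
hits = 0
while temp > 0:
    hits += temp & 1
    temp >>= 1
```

Let's trace through this code step by step.

Initialize: temp = 70
Initialize: hits = 0
Entering loop: while temp > 0:
After iteration 1: temp = 35, hits = 0
After iteration 2: temp = 17, hits = 1
After iteration 3: temp = 8, hits = 2
After iteration 4: temp = 4, hits = 2
After iteration 5: temp = 2, hits = 2
After iteration 6: temp = 1, hits = 2
After iteration 7: temp = 0, hits = 3
Loop ends.

Final answer: 3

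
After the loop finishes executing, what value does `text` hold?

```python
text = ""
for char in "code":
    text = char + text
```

Let's trace through this code step by step.

Initialize: text = ''
Entering loop: for char in "code":
After iteration 1: char = 'c', text = 'c'
After iteration 2: char = 'o', text = 'oc'
After iteration 3: char = 'd', text = 'doc'
After iteration 4: char = 'e', text = 'edoc'
Loop ends.

Final answer: 'edoc'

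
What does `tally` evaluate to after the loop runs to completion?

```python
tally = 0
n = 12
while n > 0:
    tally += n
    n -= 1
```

Let's trace through this code step by step.

Initialize: tally = 0
Initialize: n = 12
Entering loop: while n > 0:
After iteration 1: tally = 12, n = 11
After iteration 2: tally = 23, n = 10
After iteration 3: tally = 33, n = 9
After iteration 4: tally = 42, n = 8
After iteration 5: tally = 50, n = 7
After iteration 6: tally = 57, n = 6
After iteration 7: tally = 63, n = 5
After iteration 8: tally = 68, n = 4
After iteration 9: tally = 72, n = 3
After iteration 10: tally = 75, n = 2
After iteration 11: tally = 77, n = 1
After iteration 12: tally = 78, n = 0
Loop ends.

Final answer: 78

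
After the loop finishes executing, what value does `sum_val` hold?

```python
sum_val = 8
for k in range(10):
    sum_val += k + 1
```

Let's trace through this code step by step.

Initialize: sum_val = 8
Entering loop: for k in range(10):
After iteration 1: k = 0, sum_val = 9
After iteration 2: k = 1, sum_val = 11
After iteration 3: k = 2, sum_val = 14
After iteration 4: k = 3, sum_val = 18
After iteration 5: k = 4, sum_val = 23
After iteration 6: k = 5, sum_val = 29
After iteration 7: k = 6, sum_val = 36
After iteration 8: k = 7, sum_val = 44
After iteration 9: k = 8, sum_val = 53
After iteration 10: k = 9, sum_val = 63
Loop ends.

Final answer: 63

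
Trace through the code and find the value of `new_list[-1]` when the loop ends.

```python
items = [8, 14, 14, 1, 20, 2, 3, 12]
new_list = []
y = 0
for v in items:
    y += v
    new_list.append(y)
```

Let's trace through this code step by step.

Initialize: items = [8, 14, 14, 1, 20, 2, 3, 12]
Initialize: new_list = []
Initialize: y = 0
Entering loop: for v in items:
After iteration 1: v = 8, new_list = [8], y = 8
After iteration 2: v = 14, new_list = [8, 22], y = 22
After iteration 3: v = 14, new_list = [8, 22, 36], y = 36
After iteration 4: v = 1, new_list = [8, 22, 36, 37], y = 37
After iteration 5: v = 20, new_list = [8, 22, 36, 37, 57], y = 57
After iteration 6: v = 2, new_list = [8, 22, 36, 37, 57, 59], y = 59
After iteration 7: v = 3, new_list = [8, 22, 36, 37, 57, 59, 62], y = 62
After iteration 8: v = 12, new_list = [8, 22, 36, 37, 57, 59, 62, 74], y = 74
Loop ends.
new_list[-1] = 74

Final answer: 74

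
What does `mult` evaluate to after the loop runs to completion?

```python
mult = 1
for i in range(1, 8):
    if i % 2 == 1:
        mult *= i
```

Let's trace through this code step by step.

Initialize: mult = 1
Entering loop: for i in range(1, 8):
After iteration 1: i = 1, mult = 1
After iteration 2: i = 2, mult = 1
After iteration 3: i = 3, mult = 3
After iteration 4: i = 4, mult = 3
After iteration 5: i = 5, mult = 15
After iteration 6: i = 6, mult = 15
After iteration 7: i = 7, mult = 105
Loop ends.

Final answer: 105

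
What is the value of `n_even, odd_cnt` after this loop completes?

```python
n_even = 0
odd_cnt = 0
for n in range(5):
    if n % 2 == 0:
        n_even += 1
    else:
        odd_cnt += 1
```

Let's trace through this code step by step.

Initialize: n_even = 0
Initialize: odd_cnt = 0
Entering loop: for n in range(5):
After iteration 1: n = 0, n_even = 1, odd_cnt = 0
After iteration 2: n = 1, n_even = 1, odd_cnt = 1
After iteration 3: n = 2, n_even = 2, odd_cnt = 1
After iteration 4: n = 3, n_even = 2, odd_cnt = 2
After iteration 5: n = 4, n_even = 3, odd_cnt = 2
Loop ends.

Final answer: 3, 2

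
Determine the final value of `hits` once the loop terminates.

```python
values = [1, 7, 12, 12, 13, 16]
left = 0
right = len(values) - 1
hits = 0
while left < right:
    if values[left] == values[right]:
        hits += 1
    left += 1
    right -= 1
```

Let's trace through this code step by step.

Initialize: values = [1, 7, 12, 12, 13, 16]
Initialize: left = 0
Initialize: right = 5
Initialize: hits = 0
Entering loop: while left < right:
After iteration 1: left = 1, right = 4, hits = 0
After iteration 2: left = 2, right = 3, hits = 0
After iteration 3: left = 3, right = 2, hits = 1
Loop ends.

Final answer: 1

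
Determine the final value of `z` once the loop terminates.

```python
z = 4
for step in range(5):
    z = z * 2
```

Let's trace through this code step by step.

Initialize: z = 4
Entering loop: for step in range(5):
After iteration 1: step = 0, z = 8
After iteration 2: step = 1, z = 16
After iteration 3: step = 2, z = 32
After iteration 4: step = 3, z = 64
After iteration 5: step = 4, z = 128
Loop ends.

Final answer: 128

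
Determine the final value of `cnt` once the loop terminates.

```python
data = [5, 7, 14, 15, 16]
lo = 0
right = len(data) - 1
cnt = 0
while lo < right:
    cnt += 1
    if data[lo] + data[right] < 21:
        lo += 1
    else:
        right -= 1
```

Let's trace through this code step by step.

Initialize: data = [5, 7, 14, 15, 16]
Initialize: lo = 0
Initialize: right = 4
Initialize: cnt = 0
Entering loop: while lo < right:
After iteration 1: lo = 0, right = 3, cnt = 1
After iteration 2: lo = 1, right = 3, cnt = 2
After iteration 3: lo = 1, right = 2, cnt = 3
After iteration 4: lo = 1, right = 1, cnt = 4
Loop ends.

Final answer: 4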